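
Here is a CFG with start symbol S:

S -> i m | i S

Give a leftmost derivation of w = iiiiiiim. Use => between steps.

S => iS   [S -> i S]
iS => iiS   [S -> i S]
iiS => iiiS   [S -> i S]
iiiS => iiiiS   [S -> i S]
iiiiS => iiiiiS   [S -> i S]
iiiiiS => iiiiiiS   [S -> i S]
iiiiiiS => iiiiiiim   [S -> i m]

S => iS => iiS => iiiS => iiiiS => iiiiiS => iiiiiiS => iiiiiiim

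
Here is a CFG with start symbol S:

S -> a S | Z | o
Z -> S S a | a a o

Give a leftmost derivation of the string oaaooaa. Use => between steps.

S=>Z=>SSa=>oSa=>oZa=>oSSaa=>oZSaa=>oaaoSaa=>oaaooaa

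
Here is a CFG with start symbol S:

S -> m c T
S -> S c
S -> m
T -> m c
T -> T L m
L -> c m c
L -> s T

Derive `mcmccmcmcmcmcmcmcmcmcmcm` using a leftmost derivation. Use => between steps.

S => mcT   [S -> m c T]
mcT => mcTLm   [T -> T L m]
mcTLm => mcTLmLm   [T -> T L m]
mcTLmLm => mcTLmLmLm   [T -> T L m]
mcTLmLmLm => mcTLmLmLmLm   [T -> T L m]
mcTLmLmLmLm => mcTLmLmLmLmLm   [T -> T L m]
mcTLmLmLmLmLm => mcmcLmLmLmLmLm   [T -> m c]
mcmcLmLmLmLmLm => mcmccmcmLmLmLmLm   [L -> c m c]
mcmccmcmLmLmLmLm => mcmccmcmcmcmLmLmLm   [L -> c m c]
mcmccmcmcmcmLmLmLm => mcmccmcmcmcmcmcmLmLm   [L -> c m c]
mcmccmcmcmcmcmcmLmLm => mcmccmcmcmcmcmcmcmcmLm   [L -> c m c]
mcmccmcmcmcmcmcmcmcmLm => mcmccmcmcmcmcmcmcmcmcmcm   [L -> c m c]

S=>mcT=>mcTLm=>mcTLmLm=>mcTLmLmLm=>mcTLmLmLmLm=>mcTLmLmLmLmLm=>mcmcLmLmLmLmLm=>mcmccmcmLmLmLmLm=>mcmccmcmcmcmLmLmLm=>mcmccmcmcmcmcmcmLmLm=>mcmccmcmcmcmcmcmcmcmLm=>mcmccmcmcmcmcmcmcmcmcmcm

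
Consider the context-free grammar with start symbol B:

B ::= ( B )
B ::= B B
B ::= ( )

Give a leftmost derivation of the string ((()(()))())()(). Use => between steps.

B => BB   [B ::= B B]
BB => BBB   [B ::= B B]
BBB => (B)BB   [B ::= ( B )]
(B)BB => (BB)BB   [B ::= B B]
(BB)BB => ((B)B)BB   [B ::= ( B )]
((B)B)BB => ((BB)B)BB   [B ::= B B]
((BB)B)BB => ((()B)B)BB   [B ::= ( )]
((()B)B)BB => ((()(B))B)BB   [B ::= ( B )]
((()(B))B)BB => ((()(()))B)BB   [B ::= ( )]
((()(()))B)BB => ((()(()))())BB   [B ::= ( )]
((()(()))())BB => ((()(()))())()B   [B ::= ( )]
((()(()))())()B => ((()(()))())()()   [B ::= ( )]

B => BB => BBB => (B)BB => (BB)BB => ((B)B)BB => ((BB)B)BB => ((()B)B)BB => ((()(B))B)BB => ((()(()))B)BB => ((()(()))())BB => ((()(()))())()B => ((()(()))())()()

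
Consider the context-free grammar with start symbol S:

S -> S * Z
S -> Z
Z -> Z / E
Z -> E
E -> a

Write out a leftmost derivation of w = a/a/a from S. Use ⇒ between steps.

S⇒Z⇒Z/E⇒Z/E/E⇒E/E/E⇒a/E/E⇒a/a/E⇒a/a/a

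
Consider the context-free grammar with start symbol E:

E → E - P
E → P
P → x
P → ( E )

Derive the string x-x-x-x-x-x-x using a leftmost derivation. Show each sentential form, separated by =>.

E=>E-P=>E-P-P=>E-P-P-P=>E-P-P-P-P=>E-P-P-P-P-P=>E-P-P-P-P-P-P=>P-P-P-P-P-P-P=>x-P-P-P-P-P-P=>x-x-P-P-P-P-P=>x-x-x-P-P-P-P=>x-x-x-x-P-P-P=>x-x-x-x-x-P-P=>x-x-x-x-x-x-P=>x-x-x-x-x-x-x

E => E-P   [E → E - P]
E-P => E-P-P   [E → E - P]
E-P-P => E-P-P-P   [E → E - P]
E-P-P-P => E-P-P-P-P   [E → E - P]
E-P-P-P-P => E-P-P-P-P-P   [E → E - P]
E-P-P-P-P-P => E-P-P-P-P-P-P   [E → E - P]
E-P-P-P-P-P-P => P-P-P-P-P-P-P   [E → P]
P-P-P-P-P-P-P => x-P-P-P-P-P-P   [P → x]
x-P-P-P-P-P-P => x-x-P-P-P-P-P   [P → x]
x-x-P-P-P-P-P => x-x-x-P-P-P-P   [P → x]
x-x-x-P-P-P-P => x-x-x-x-P-P-P   [P → x]
x-x-x-x-P-P-P => x-x-x-x-x-P-P   [P → x]
x-x-x-x-x-P-P => x-x-x-x-x-x-P   [P → x]
x-x-x-x-x-x-P => x-x-x-x-x-x-x   [P → x]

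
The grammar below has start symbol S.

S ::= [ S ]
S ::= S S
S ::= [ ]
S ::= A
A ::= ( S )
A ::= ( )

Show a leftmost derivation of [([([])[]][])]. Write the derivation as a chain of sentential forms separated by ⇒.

S ⇒ [S]   [S ::= [ S ]]
[S] ⇒ [A]   [S ::= A]
[A] ⇒ [(S)]   [A ::= ( S )]
[(S)] ⇒ [(SS)]   [S ::= S S]
[(SS)] ⇒ [([S]S)]   [S ::= [ S ]]
[([S]S)] ⇒ [([SS]S)]   [S ::= S S]
[([SS]S)] ⇒ [([AS]S)]   [S ::= A]
[([AS]S)] ⇒ [([(S)S]S)]   [A ::= ( S )]
[([(S)S]S)] ⇒ [([([])S]S)]   [S ::= [ ]]
[([([])S]S)] ⇒ [([([])[]]S)]   [S ::= [ ]]
[([([])[]]S)] ⇒ [([([])[]][])]   [S ::= [ ]]

S ⇒ [S] ⇒ [A] ⇒ [(S)] ⇒ [(SS)] ⇒ [([S]S)] ⇒ [([SS]S)] ⇒ [([AS]S)] ⇒ [([(S)S]S)] ⇒ [([([])S]S)] ⇒ [([([])[]]S)] ⇒ [([([])[]][])]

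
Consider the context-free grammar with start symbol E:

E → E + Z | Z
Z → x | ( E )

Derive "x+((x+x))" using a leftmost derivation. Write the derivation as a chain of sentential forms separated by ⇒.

E ⇒ E+Z   [E → E + Z]
E+Z ⇒ Z+Z   [E → Z]
Z+Z ⇒ x+Z   [Z → x]
x+Z ⇒ x+(E)   [Z → ( E )]
x+(E) ⇒ x+(Z)   [E → Z]
x+(Z) ⇒ x+((E))   [Z → ( E )]
x+((E)) ⇒ x+((E+Z))   [E → E + Z]
x+((E+Z)) ⇒ x+((Z+Z))   [E → Z]
x+((Z+Z)) ⇒ x+((x+Z))   [Z → x]
x+((x+Z)) ⇒ x+((x+x))   [Z → x]

E ⇒ E+Z ⇒ Z+Z ⇒ x+Z ⇒ x+(E) ⇒ x+(Z) ⇒ x+((E)) ⇒ x+((E+Z)) ⇒ x+((Z+Z)) ⇒ x+((x+Z)) ⇒ x+((x+x))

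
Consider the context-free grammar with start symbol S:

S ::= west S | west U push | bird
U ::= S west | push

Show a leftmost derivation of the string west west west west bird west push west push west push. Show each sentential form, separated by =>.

S => west U push   [S ::= west U push]
west U push => west S west push   [U ::= S west]
west S west push => west west U push west push   [S ::= west U push]
west west U push west push => west west S west push west push   [U ::= S west]
west west S west push west push => west west west U push west push west push   [S ::= west U push]
west west west U push west push west push => west west west S west push west push west push   [U ::= S west]
west west west S west push west push west push => west west west west S west push west push west push   [S ::= west S]
west west west west S west push west push west push => west west west west bird west push west push west push   [S ::= bird]

S => west U push => west S west push => west west U push west push => west west S west push west push => west west west U push west push west push => west west west S west push west push west push => west west west west S west push west push west push => west west west west bird west push west push west push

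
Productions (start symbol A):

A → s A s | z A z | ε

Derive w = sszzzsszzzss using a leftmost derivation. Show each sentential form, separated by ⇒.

A⇒sAs⇒ssAss⇒sszAzss⇒sszzAzzss⇒sszzzAzzzss⇒sszzzsAszzzss⇒sszzzsszzzss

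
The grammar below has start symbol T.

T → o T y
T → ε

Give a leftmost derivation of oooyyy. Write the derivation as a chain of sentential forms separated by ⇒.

T ⇒ oTy ⇒ ooTyy ⇒ oooTyyy ⇒ oooyyy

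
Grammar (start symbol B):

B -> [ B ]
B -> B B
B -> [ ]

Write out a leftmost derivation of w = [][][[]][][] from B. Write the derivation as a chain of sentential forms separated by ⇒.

B⇒BB⇒BBB⇒BBBB⇒[]BBB⇒[]BBBB⇒[][]BBB⇒[][][B]BB⇒[][][[]]BB⇒[][][[]][]B⇒[][][[]][][]

B ⇒ BB   [B -> B B]
BB ⇒ BBB   [B -> B B]
BBB ⇒ BBBB   [B -> B B]
BBBB ⇒ []BBB   [B -> [ ]]
[]BBB ⇒ []BBBB   [B -> B B]
[]BBBB ⇒ [][]BBB   [B -> [ ]]
[][]BBB ⇒ [][][B]BB   [B -> [ B ]]
[][][B]BB ⇒ [][][[]]BB   [B -> [ ]]
[][][[]]BB ⇒ [][][[]][]B   [B -> [ ]]
[][][[]][]B ⇒ [][][[]][][]   [B -> [ ]]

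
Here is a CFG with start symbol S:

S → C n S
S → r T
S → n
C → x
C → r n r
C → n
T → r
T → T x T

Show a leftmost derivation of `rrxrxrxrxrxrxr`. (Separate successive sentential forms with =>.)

S=>rT=>rTxT=>rTxTxT=>rTxTxTxT=>rTxTxTxTxT=>rrxTxTxTxT=>rrxTxTxTxTxT=>rrxTxTxTxTxTxT=>rrxrxTxTxTxTxT=>rrxrxrxTxTxTxT=>rrxrxrxrxTxTxT=>rrxrxrxrxrxTxT=>rrxrxrxrxrxrxT=>rrxrxrxrxrxrxr

S => rT   [S → r T]
rT => rTxT   [T → T x T]
rTxT => rTxTxT   [T → T x T]
rTxTxT => rTxTxTxT   [T → T x T]
rTxTxTxT => rTxTxTxTxT   [T → T x T]
rTxTxTxTxT => rrxTxTxTxT   [T → r]
rrxTxTxTxT => rrxTxTxTxTxT   [T → T x T]
rrxTxTxTxTxT => rrxTxTxTxTxTxT   [T → T x T]
rrxTxTxTxTxTxT => rrxrxTxTxTxTxT   [T → r]
rrxrxTxTxTxTxT => rrxrxrxTxTxTxT   [T → r]
rrxrxrxTxTxTxT => rrxrxrxrxTxTxT   [T → r]
rrxrxrxrxTxTxT => rrxrxrxrxrxTxT   [T → r]
rrxrxrxrxrxTxT => rrxrxrxrxrxrxT   [T → r]
rrxrxrxrxrxrxT => rrxrxrxrxrxrxr   [T → r]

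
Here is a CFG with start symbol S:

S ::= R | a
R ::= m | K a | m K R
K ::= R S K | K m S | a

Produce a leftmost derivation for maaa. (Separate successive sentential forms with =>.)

S=>R=>Ka=>RSKa=>mSKa=>maKa=>maaa

S => R   [S ::= R]
R => Ka   [R ::= K a]
Ka => RSKa   [K ::= R S K]
RSKa => mSKa   [R ::= m]
mSKa => maKa   [S ::= a]
maKa => maaa   [K ::= a]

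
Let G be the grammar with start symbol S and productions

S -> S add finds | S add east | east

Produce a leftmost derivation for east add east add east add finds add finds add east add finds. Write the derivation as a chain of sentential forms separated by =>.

S => S add finds => S add east add finds => S add finds add east add finds => S add finds add finds add east add finds => S add east add finds add finds add east add finds => S add east add east add finds add finds add east add finds => east add east add east add finds add finds add east add finds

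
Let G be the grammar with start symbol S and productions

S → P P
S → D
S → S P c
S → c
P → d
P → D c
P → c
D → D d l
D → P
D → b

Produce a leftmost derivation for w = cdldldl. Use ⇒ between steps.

S ⇒ D ⇒ Ddl ⇒ Ddldl ⇒ Ddldldl ⇒ Pdldldl ⇒ cdldldl

S ⇒ D   [S → D]
D ⇒ Ddl   [D → D d l]
Ddl ⇒ Ddldl   [D → D d l]
Ddldl ⇒ Ddldldl   [D → D d l]
Ddldldl ⇒ Pdldldl   [D → P]
Pdldldl ⇒ cdldldl   [P → c]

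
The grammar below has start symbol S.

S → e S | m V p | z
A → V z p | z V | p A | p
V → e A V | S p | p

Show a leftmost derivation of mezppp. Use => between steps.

S => mVp   [S → m V p]
mVp => meAVp   [V → e A V]
meAVp => mezVVp   [A → z V]
mezVVp => mezpVp   [V → p]
mezpVp => mezppp   [V → p]

S => mVp => meAVp => mezVVp => mezpVp => mezppp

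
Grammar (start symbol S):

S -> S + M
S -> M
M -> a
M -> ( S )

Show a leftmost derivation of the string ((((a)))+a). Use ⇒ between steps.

S ⇒ M ⇒ (S) ⇒ (S+M) ⇒ (M+M) ⇒ ((S)+M) ⇒ ((M)+M) ⇒ (((S))+M) ⇒ (((M))+M) ⇒ ((((S)))+M) ⇒ ((((M)))+M) ⇒ ((((a)))+M) ⇒ ((((a)))+a)

S ⇒ M   [S -> M]
M ⇒ (S)   [M -> ( S )]
(S) ⇒ (S+M)   [S -> S + M]
(S+M) ⇒ (M+M)   [S -> M]
(M+M) ⇒ ((S)+M)   [M -> ( S )]
((S)+M) ⇒ ((M)+M)   [S -> M]
((M)+M) ⇒ (((S))+M)   [M -> ( S )]
(((S))+M) ⇒ (((M))+M)   [S -> M]
(((M))+M) ⇒ ((((S)))+M)   [M -> ( S )]
((((S)))+M) ⇒ ((((M)))+M)   [S -> M]
((((M)))+M) ⇒ ((((a)))+M)   [M -> a]
((((a)))+M) ⇒ ((((a)))+a)   [M -> a]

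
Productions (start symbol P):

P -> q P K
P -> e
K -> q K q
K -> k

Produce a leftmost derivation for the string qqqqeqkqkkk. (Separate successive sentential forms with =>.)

P => qPK => qqPKK => qqqPKKK => qqqqPKKKK => qqqqeKKKK => qqqqeqKqKKK => qqqqeqkqKKK => qqqqeqkqkKK => qqqqeqkqkkK => qqqqeqkqkkk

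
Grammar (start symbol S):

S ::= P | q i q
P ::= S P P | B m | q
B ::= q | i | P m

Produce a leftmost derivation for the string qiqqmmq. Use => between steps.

S => P => SPP => qiqPP => qiqBmP => qiqPmmP => qiqqmmP => qiqqmmq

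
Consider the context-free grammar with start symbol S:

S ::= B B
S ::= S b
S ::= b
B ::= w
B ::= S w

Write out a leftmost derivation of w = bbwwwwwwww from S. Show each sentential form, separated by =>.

S => BB => SwB => BBwB => SwBwB => BBwBwB => SwBwBwB => BBwBwBwB => SwBwBwBwB => SbwBwBwBwB => bbwBwBwBwB => bbwwwBwBwB => bbwwwwwBwB => bbwwwwwwwB => bbwwwwwwww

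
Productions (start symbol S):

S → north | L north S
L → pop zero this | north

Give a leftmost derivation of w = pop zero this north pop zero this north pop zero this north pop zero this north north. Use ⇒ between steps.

S ⇒ L north S   [S → L north S]
L north S ⇒ pop zero this north S   [L → pop zero this]
pop zero this north S ⇒ pop zero this north L north S   [S → L north S]
pop zero this north L north S ⇒ pop zero this north pop zero this north S   [L → pop zero this]
pop zero this north pop zero this north S ⇒ pop zero this north pop zero this north L north S   [S → L north S]
pop zero this north pop zero this north L north S ⇒ pop zero this north pop zero this north pop zero this north S   [L → pop zero this]
pop zero this north pop zero this north pop zero this north S ⇒ pop zero this north pop zero this north pop zero this north L north S   [S → L north S]
pop zero this north pop zero this north pop zero this north L north S ⇒ pop zero this north pop zero this north pop zero this north pop zero this north S   [L → pop zero this]
pop zero this north pop zero this north pop zero this north pop zero this north S ⇒ pop zero this north pop zero this north pop zero this north pop zero this north north   [S → north]

S ⇒ L north S ⇒ pop zero this north S ⇒ pop zero this north L north S ⇒ pop zero this north pop zero this north S ⇒ pop zero this north pop zero this north L north S ⇒ pop zero this north pop zero this north pop zero this north S ⇒ pop zero this north pop zero this north pop zero this north L north S ⇒ pop zero this north pop zero this north pop zero this north pop zero this north S ⇒ pop zero this north pop zero this north pop zero this north pop zero this north north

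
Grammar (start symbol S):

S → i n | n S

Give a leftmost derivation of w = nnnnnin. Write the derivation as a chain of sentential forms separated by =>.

S=>nS=>nnS=>nnnS=>nnnnS=>nnnnnS=>nnnnnin

S => nS   [S → n S]
nS => nnS   [S → n S]
nnS => nnnS   [S → n S]
nnnS => nnnnS   [S → n S]
nnnnS => nnnnnS   [S → n S]
nnnnnS => nnnnnin   [S → i n]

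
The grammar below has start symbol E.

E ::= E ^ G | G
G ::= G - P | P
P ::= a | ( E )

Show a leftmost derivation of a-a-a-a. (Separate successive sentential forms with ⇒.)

E ⇒ G ⇒ G-P ⇒ G-P-P ⇒ G-P-P-P ⇒ P-P-P-P ⇒ a-P-P-P ⇒ a-a-P-P ⇒ a-a-a-P ⇒ a-a-a-a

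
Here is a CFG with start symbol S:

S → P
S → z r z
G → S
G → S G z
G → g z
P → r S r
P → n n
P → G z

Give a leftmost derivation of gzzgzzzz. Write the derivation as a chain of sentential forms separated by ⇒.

S ⇒ P   [S → P]
P ⇒ Gz   [P → G z]
Gz ⇒ Sz   [G → S]
Sz ⇒ Pz   [S → P]
Pz ⇒ Gzz   [P → G z]
Gzz ⇒ SGzzz   [G → S G z]
SGzzz ⇒ PGzzz   [S → P]
PGzzz ⇒ GzGzzz   [P → G z]
GzGzzz ⇒ gzzGzzz   [G → g z]
gzzGzzz ⇒ gzzgzzzz   [G → g z]

S⇒P⇒Gz⇒Sz⇒Pz⇒Gzz⇒SGzzz⇒PGzzz⇒GzGzzz⇒gzzGzzz⇒gzzgzzzz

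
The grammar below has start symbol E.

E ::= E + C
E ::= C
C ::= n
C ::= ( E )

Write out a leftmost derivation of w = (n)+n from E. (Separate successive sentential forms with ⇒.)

E⇒E+C⇒C+C⇒(E)+C⇒(C)+C⇒(n)+C⇒(n)+n

E ⇒ E+C   [E ::= E + C]
E+C ⇒ C+C   [E ::= C]
C+C ⇒ (E)+C   [C ::= ( E )]
(E)+C ⇒ (C)+C   [E ::= C]
(C)+C ⇒ (n)+C   [C ::= n]
(n)+C ⇒ (n)+n   [C ::= n]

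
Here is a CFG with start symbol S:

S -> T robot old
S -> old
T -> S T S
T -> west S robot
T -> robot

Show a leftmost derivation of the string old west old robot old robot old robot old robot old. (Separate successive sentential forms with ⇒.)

S ⇒ T robot old   [S -> T robot old]
T robot old ⇒ S T S robot old   [T -> S T S]
S T S robot old ⇒ old T S robot old   [S -> old]
old T S robot old ⇒ old west S robot S robot old   [T -> west S robot]
old west S robot S robot old ⇒ old west T robot old robot S robot old   [S -> T robot old]
old west T robot old robot S robot old ⇒ old west S T S robot old robot S robot old   [T -> S T S]
old west S T S robot old robot S robot old ⇒ old west old T S robot old robot S robot old   [S -> old]
old west old T S robot old robot S robot old ⇒ old west old robot S robot old robot S robot old   [T -> robot]
old west old robot S robot old robot S robot old ⇒ old west old robot old robot old robot S robot old   [S -> old]
old west old robot old robot old robot S robot old ⇒ old west old robot old robot old robot old robot old   [S -> old]

S ⇒ T robot old ⇒ S T S robot old ⇒ old T S robot old ⇒ old west S robot S robot old ⇒ old west T robot old robot S robot old ⇒ old west S T S robot old robot S robot old ⇒ old west old T S robot old robot S robot old ⇒ old west old robot S robot old robot S robot old ⇒ old west old robot old robot old robot S robot old ⇒ old west old robot old robot old robot old robot old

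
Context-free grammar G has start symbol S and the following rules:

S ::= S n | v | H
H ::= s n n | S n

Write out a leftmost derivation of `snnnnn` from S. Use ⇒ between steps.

S⇒Sn⇒Hn⇒Snn⇒Hnn⇒Snnn⇒Hnnn⇒snnnnn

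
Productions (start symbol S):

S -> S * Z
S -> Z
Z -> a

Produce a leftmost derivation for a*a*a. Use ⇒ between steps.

S ⇒ S*Z ⇒ S*Z*Z ⇒ Z*Z*Z ⇒ a*Z*Z ⇒ a*a*Z ⇒ a*a*a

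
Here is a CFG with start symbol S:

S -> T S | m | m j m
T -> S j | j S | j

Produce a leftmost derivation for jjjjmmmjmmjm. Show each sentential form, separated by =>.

S => TS   [S -> T S]
TS => jSS   [T -> j S]
jSS => jTSS   [S -> T S]
jTSS => jjSSS   [T -> j S]
jjSSS => jjTSSS   [S -> T S]
jjTSSS => jjjSSSS   [T -> j S]
jjjSSSS => jjjTSSSS   [S -> T S]
jjjTSSSS => jjjjSSSS   [T -> j]
jjjjSSSS => jjjjmSSS   [S -> m]
jjjjmSSS => jjjjmmSS   [S -> m]
jjjjmmSS => jjjjmmmjmS   [S -> m j m]
jjjjmmmjmS => jjjjmmmjmmjm   [S -> m j m]

S => TS => jSS => jTSS => jjSSS => jjTSSS => jjjSSSS => jjjTSSSS => jjjjSSSS => jjjjmSSS => jjjjmmSS => jjjjmmmjmS => jjjjmmmjmmjm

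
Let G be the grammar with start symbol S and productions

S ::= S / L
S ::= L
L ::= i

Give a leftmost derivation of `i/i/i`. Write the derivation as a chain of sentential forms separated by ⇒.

S ⇒ S/L ⇒ S/L/L ⇒ L/L/L ⇒ i/L/L ⇒ i/i/L ⇒ i/i/i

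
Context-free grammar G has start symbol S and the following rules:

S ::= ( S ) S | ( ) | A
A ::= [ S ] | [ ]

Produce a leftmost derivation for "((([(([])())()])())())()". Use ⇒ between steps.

S ⇒ (S)S ⇒ ((S)S)S ⇒ (((S)S)S)S ⇒ (((A)S)S)S ⇒ ((([S])S)S)S ⇒ ((([(S)S])S)S)S ⇒ ((([((S)S)S])S)S)S ⇒ ((([((A)S)S])S)S)S ⇒ ((([(([])S)S])S)S)S ⇒ ((([(([])())S])S)S)S ⇒ ((([(([])())()])S)S)S ⇒ ((([(([])())()])())S)S ⇒ ((([(([])())()])())())S ⇒ ((([(([])())()])())())()

S ⇒ (S)S   [S ::= ( S ) S]
(S)S ⇒ ((S)S)S   [S ::= ( S ) S]
((S)S)S ⇒ (((S)S)S)S   [S ::= ( S ) S]
(((S)S)S)S ⇒ (((A)S)S)S   [S ::= A]
(((A)S)S)S ⇒ ((([S])S)S)S   [A ::= [ S ]]
((([S])S)S)S ⇒ ((([(S)S])S)S)S   [S ::= ( S ) S]
((([(S)S])S)S)S ⇒ ((([((S)S)S])S)S)S   [S ::= ( S ) S]
((([((S)S)S])S)S)S ⇒ ((([((A)S)S])S)S)S   [S ::= A]
((([((A)S)S])S)S)S ⇒ ((([(([])S)S])S)S)S   [A ::= [ ]]
((([(([])S)S])S)S)S ⇒ ((([(([])())S])S)S)S   [S ::= ( )]
((([(([])())S])S)S)S ⇒ ((([(([])())()])S)S)S   [S ::= ( )]
((([(([])())()])S)S)S ⇒ ((([(([])())()])())S)S   [S ::= ( )]
((([(([])())()])())S)S ⇒ ((([(([])())()])())())S   [S ::= ( )]
((([(([])())()])())())S ⇒ ((([(([])())()])())())()   [S ::= ( )]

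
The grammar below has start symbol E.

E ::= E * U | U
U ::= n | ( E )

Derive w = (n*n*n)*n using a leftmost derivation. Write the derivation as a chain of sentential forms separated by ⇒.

E ⇒ E*U   [E ::= E * U]
E*U ⇒ U*U   [E ::= U]
U*U ⇒ (E)*U   [U ::= ( E )]
(E)*U ⇒ (E*U)*U   [E ::= E * U]
(E*U)*U ⇒ (E*U*U)*U   [E ::= E * U]
(E*U*U)*U ⇒ (U*U*U)*U   [E ::= U]
(U*U*U)*U ⇒ (n*U*U)*U   [U ::= n]
(n*U*U)*U ⇒ (n*n*U)*U   [U ::= n]
(n*n*U)*U ⇒ (n*n*n)*U   [U ::= n]
(n*n*n)*U ⇒ (n*n*n)*n   [U ::= n]

E ⇒ E*U ⇒ U*U ⇒ (E)*U ⇒ (E*U)*U ⇒ (E*U*U)*U ⇒ (U*U*U)*U ⇒ (n*U*U)*U ⇒ (n*n*U)*U ⇒ (n*n*n)*U ⇒ (n*n*n)*n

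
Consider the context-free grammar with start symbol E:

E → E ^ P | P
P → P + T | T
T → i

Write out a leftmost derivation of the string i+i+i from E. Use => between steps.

E => P => P+T => P+T+T => T+T+T => i+T+T => i+i+T => i+i+i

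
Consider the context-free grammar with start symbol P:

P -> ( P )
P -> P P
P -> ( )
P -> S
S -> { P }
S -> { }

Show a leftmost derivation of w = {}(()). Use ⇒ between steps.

P ⇒ PP ⇒ SP ⇒ {}P ⇒ {}(P) ⇒ {}(())

P ⇒ PP   [P -> P P]
PP ⇒ SP   [P -> S]
SP ⇒ {}P   [S -> { }]
{}P ⇒ {}(P)   [P -> ( P )]
{}(P) ⇒ {}(())   [P -> ( )]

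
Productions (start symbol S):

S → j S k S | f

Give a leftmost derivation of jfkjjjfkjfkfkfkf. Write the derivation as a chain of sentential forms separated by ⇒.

S ⇒ jSkS   [S → j S k S]
jSkS ⇒ jfkS   [S → f]
jfkS ⇒ jfkjSkS   [S → j S k S]
jfkjSkS ⇒ jfkjjSkSkS   [S → j S k S]
jfkjjSkSkS ⇒ jfkjjjSkSkSkS   [S → j S k S]
jfkjjjSkSkSkS ⇒ jfkjjjfkSkSkS   [S → f]
jfkjjjfkSkSkS ⇒ jfkjjjfkjSkSkSkS   [S → j S k S]
jfkjjjfkjSkSkSkS ⇒ jfkjjjfkjfkSkSkS   [S → f]
jfkjjjfkjfkSkSkS ⇒ jfkjjjfkjfkfkSkS   [S → f]
jfkjjjfkjfkfkSkS ⇒ jfkjjjfkjfkfkfkS   [S → f]
jfkjjjfkjfkfkfkS ⇒ jfkjjjfkjfkfkfkf   [S → f]

S⇒jSkS⇒jfkS⇒jfkjSkS⇒jfkjjSkSkS⇒jfkjjjSkSkSkS⇒jfkjjjfkSkSkS⇒jfkjjjfkjSkSkSkS⇒jfkjjjfkjfkSkSkS⇒jfkjjjfkjfkfkSkS⇒jfkjjjfkjfkfkfkS⇒jfkjjjfkjfkfkfkf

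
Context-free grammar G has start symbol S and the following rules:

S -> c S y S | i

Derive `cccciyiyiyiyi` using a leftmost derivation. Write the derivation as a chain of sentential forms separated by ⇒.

S⇒cSyS⇒ccSySyS⇒cccSySySyS⇒ccccSySySySyS⇒cccciySySySyS⇒cccciyiySySyS⇒cccciyiyiySyS⇒cccciyiyiyiyS⇒cccciyiyiyiyi

S ⇒ cSyS   [S -> c S y S]
cSyS ⇒ ccSySyS   [S -> c S y S]
ccSySyS ⇒ cccSySySyS   [S -> c S y S]
cccSySySyS ⇒ ccccSySySySyS   [S -> c S y S]
ccccSySySySyS ⇒ cccciySySySyS   [S -> i]
cccciySySySyS ⇒ cccciyiySySyS   [S -> i]
cccciyiySySyS ⇒ cccciyiyiySyS   [S -> i]
cccciyiyiySyS ⇒ cccciyiyiyiyS   [S -> i]
cccciyiyiyiyS ⇒ cccciyiyiyiyi   [S -> i]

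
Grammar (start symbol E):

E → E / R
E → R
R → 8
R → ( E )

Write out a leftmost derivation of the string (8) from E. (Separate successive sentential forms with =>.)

E=>R=>(E)=>(R)=>(8)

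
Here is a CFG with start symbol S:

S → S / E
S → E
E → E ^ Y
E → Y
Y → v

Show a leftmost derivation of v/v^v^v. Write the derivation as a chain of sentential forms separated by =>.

S => S/E   [S → S / E]
S/E => E/E   [S → E]
E/E => Y/E   [E → Y]
Y/E => v/E   [Y → v]
v/E => v/E^Y   [E → E ^ Y]
v/E^Y => v/E^Y^Y   [E → E ^ Y]
v/E^Y^Y => v/Y^Y^Y   [E → Y]
v/Y^Y^Y => v/v^Y^Y   [Y → v]
v/v^Y^Y => v/v^v^Y   [Y → v]
v/v^v^Y => v/v^v^v   [Y → v]

S => S/E => E/E => Y/E => v/E => v/E^Y => v/E^Y^Y => v/Y^Y^Y => v/v^Y^Y => v/v^v^Y => v/v^v^v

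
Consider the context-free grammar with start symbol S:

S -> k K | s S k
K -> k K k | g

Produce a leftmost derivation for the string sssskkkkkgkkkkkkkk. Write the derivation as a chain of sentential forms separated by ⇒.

S ⇒ sSk   [S -> s S k]
sSk ⇒ ssSkk   [S -> s S k]
ssSkk ⇒ sssSkkk   [S -> s S k]
sssSkkk ⇒ ssssSkkkk   [S -> s S k]
ssssSkkkk ⇒ sssskKkkkk   [S -> k K]
sssskKkkkk ⇒ sssskkKkkkkk   [K -> k K k]
sssskkKkkkkk ⇒ sssskkkKkkkkkk   [K -> k K k]
sssskkkKkkkkkk ⇒ sssskkkkKkkkkkkk   [K -> k K k]
sssskkkkKkkkkkkk ⇒ sssskkkkkKkkkkkkkk   [K -> k K k]
sssskkkkkKkkkkkkkk ⇒ sssskkkkkgkkkkkkkk   [K -> g]

S ⇒ sSk ⇒ ssSkk ⇒ sssSkkk ⇒ ssssSkkkk ⇒ sssskKkkkk ⇒ sssskkKkkkkk ⇒ sssskkkKkkkkkk ⇒ sssskkkkKkkkkkkk ⇒ sssskkkkkKkkkkkkkk ⇒ sssskkkkkgkkkkkkkk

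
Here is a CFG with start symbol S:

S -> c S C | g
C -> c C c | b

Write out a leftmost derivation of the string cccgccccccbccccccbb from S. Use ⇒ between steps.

S ⇒ cSC   [S -> c S C]
cSC ⇒ ccSCC   [S -> c S C]
ccSCC ⇒ cccSCCC   [S -> c S C]
cccSCCC ⇒ cccgCCC   [S -> g]
cccgCCC ⇒ cccgcCcCC   [C -> c C c]
cccgcCcCC ⇒ cccgccCccCC   [C -> c C c]
cccgccCccCC ⇒ cccgcccCcccCC   [C -> c C c]
cccgcccCcccCC ⇒ cccgccccCccccCC   [C -> c C c]
cccgccccCccccCC ⇒ cccgcccccCcccccCC   [C -> c C c]
cccgcccccCcccccCC ⇒ cccgccccccCccccccCC   [C -> c C c]
cccgccccccCccccccCC ⇒ cccgccccccbccccccCC   [C -> b]
cccgccccccbccccccCC ⇒ cccgccccccbccccccbC   [C -> b]
cccgccccccbccccccbC ⇒ cccgccccccbccccccbb   [C -> b]

S⇒cSC⇒ccSCC⇒cccSCCC⇒cccgCCC⇒cccgcCcCC⇒cccgccCccCC⇒cccgcccCcccCC⇒cccgccccCccccCC⇒cccgcccccCcccccCC⇒cccgccccccCccccccCC⇒cccgccccccbccccccCC⇒cccgccccccbccccccbC⇒cccgccccccbccccccbb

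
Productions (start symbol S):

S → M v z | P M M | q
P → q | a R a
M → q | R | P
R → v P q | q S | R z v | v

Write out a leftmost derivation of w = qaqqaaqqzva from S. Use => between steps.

S => PMM   [S → P M M]
PMM => qMM   [P → q]
qMM => qPM   [M → P]
qPM => qaRaM   [P → a R a]
qaRaM => qaqSaM   [R → q S]
qaqSaM => qaqqaM   [S → q]
qaqqaM => qaqqaP   [M → P]
qaqqaP => qaqqaaRa   [P → a R a]
qaqqaaRa => qaqqaaRzva   [R → R z v]
qaqqaaRzva => qaqqaaqSzva   [R → q S]
qaqqaaqSzva => qaqqaaqqzva   [S → q]

S=>PMM=>qMM=>qPM=>qaRaM=>qaqSaM=>qaqqaM=>qaqqaP=>qaqqaaRa=>qaqqaaRzva=>qaqqaaqSzva=>qaqqaaqqzva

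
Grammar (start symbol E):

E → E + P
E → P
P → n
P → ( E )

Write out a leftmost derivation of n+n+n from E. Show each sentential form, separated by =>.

E => E+P => E+P+P => P+P+P => n+P+P => n+n+P => n+n+n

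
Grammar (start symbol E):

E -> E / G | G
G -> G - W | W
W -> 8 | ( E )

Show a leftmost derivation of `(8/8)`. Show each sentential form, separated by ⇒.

E ⇒ G   [E -> G]
G ⇒ W   [G -> W]
W ⇒ (E)   [W -> ( E )]
(E) ⇒ (E/G)   [E -> E / G]
(E/G) ⇒ (G/G)   [E -> G]
(G/G) ⇒ (W/G)   [G -> W]
(W/G) ⇒ (8/G)   [W -> 8]
(8/G) ⇒ (8/W)   [G -> W]
(8/W) ⇒ (8/8)   [W -> 8]

E ⇒ G ⇒ W ⇒ (E) ⇒ (E/G) ⇒ (G/G) ⇒ (W/G) ⇒ (8/G) ⇒ (8/W) ⇒ (8/8)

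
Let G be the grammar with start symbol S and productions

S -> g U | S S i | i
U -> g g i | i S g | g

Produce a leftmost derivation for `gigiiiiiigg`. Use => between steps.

S=>gU=>giSg=>gigUg=>gigiSgg=>gigiSSigg=>gigiSSiSigg=>gigiiSiSigg=>gigiiiiSigg=>gigiiiiiigg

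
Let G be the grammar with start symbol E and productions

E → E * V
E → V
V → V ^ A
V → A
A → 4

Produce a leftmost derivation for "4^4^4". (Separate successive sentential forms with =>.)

E => V => V^A => V^A^A => A^A^A => 4^A^A => 4^4^A => 4^4^4

E => V   [E → V]
V => V^A   [V → V ^ A]
V^A => V^A^A   [V → V ^ A]
V^A^A => A^A^A   [V → A]
A^A^A => 4^A^A   [A → 4]
4^A^A => 4^4^A   [A → 4]
4^4^A => 4^4^4   [A → 4]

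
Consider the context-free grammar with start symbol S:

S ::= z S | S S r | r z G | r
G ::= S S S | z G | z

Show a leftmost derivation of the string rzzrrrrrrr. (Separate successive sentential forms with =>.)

S => rzG   [S ::= r z G]
rzG => rzzG   [G ::= z G]
rzzG => rzzSSS   [G ::= S S S]
rzzSSS => rzzSSrSS   [S ::= S S r]
rzzSSrSS => rzzSSrSrSS   [S ::= S S r]
rzzSSrSrSS => rzzrSrSrSS   [S ::= r]
rzzrSrSrSS => rzzrrrSrSS   [S ::= r]
rzzrrrSrSS => rzzrrrrrSS   [S ::= r]
rzzrrrrrSS => rzzrrrrrrS   [S ::= r]
rzzrrrrrrS => rzzrrrrrrr   [S ::= r]

S => rzG => rzzG => rzzSSS => rzzSSrSS => rzzSSrSrSS => rzzrSrSrSS => rzzrrrSrSS => rzzrrrrrSS => rzzrrrrrrS => rzzrrrrrrr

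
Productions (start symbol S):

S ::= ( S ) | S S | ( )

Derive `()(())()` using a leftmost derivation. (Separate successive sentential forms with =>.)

S => SS => SSS => ()SS => ()(S)S => ()(())S => ()(())()

S => SS   [S ::= S S]
SS => SSS   [S ::= S S]
SSS => ()SS   [S ::= ( )]
()SS => ()(S)S   [S ::= ( S )]
()(S)S => ()(())S   [S ::= ( )]
()(())S => ()(())()   [S ::= ( )]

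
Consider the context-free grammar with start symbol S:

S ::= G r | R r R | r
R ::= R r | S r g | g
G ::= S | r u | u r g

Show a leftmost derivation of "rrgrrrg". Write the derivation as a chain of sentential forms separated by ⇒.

S ⇒ RrR   [S ::= R r R]
RrR ⇒ SrgrR   [R ::= S r g]
SrgrR ⇒ rrgrR   [S ::= r]
rrgrR ⇒ rrgrSrg   [R ::= S r g]
rrgrSrg ⇒ rrgrrrg   [S ::= r]

S⇒RrR⇒SrgrR⇒rrgrR⇒rrgrSrg⇒rrgrrrg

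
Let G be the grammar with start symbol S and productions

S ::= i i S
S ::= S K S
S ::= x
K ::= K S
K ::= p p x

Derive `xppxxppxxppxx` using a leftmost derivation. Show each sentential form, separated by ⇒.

S ⇒ SKS ⇒ SKSKS ⇒ SKSKSKS ⇒ xKSKSKS ⇒ xppxSKSKS ⇒ xppxxKSKS ⇒ xppxxppxSKS ⇒ xppxxppxxKS ⇒ xppxxppxxppxS ⇒ xppxxppxxppxx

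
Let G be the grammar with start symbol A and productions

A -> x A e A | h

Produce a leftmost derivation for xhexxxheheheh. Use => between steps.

A => xAeA   [A -> x A e A]
xAeA => xheA   [A -> h]
xheA => xhexAeA   [A -> x A e A]
xhexAeA => xhexxAeAeA   [A -> x A e A]
xhexxAeAeA => xhexxxAeAeAeA   [A -> x A e A]
xhexxxAeAeAeA => xhexxxheAeAeA   [A -> h]
xhexxxheAeAeA => xhexxxheheAeA   [A -> h]
xhexxxheheAeA => xhexxxheheheA   [A -> h]
xhexxxheheheA => xhexxxheheheh   [A -> h]

A => xAeA => xheA => xhexAeA => xhexxAeAeA => xhexxxAeAeAeA => xhexxxheAeAeA => xhexxxheheAeA => xhexxxheheheA => xhexxxheheheh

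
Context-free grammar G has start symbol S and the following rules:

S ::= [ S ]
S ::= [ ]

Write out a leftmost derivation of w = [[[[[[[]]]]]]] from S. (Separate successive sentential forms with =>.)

S=>[S]=>[[S]]=>[[[S]]]=>[[[[S]]]]=>[[[[[S]]]]]=>[[[[[[S]]]]]]=>[[[[[[[]]]]]]]

S => [S]   [S ::= [ S ]]
[S] => [[S]]   [S ::= [ S ]]
[[S]] => [[[S]]]   [S ::= [ S ]]
[[[S]]] => [[[[S]]]]   [S ::= [ S ]]
[[[[S]]]] => [[[[[S]]]]]   [S ::= [ S ]]
[[[[[S]]]]] => [[[[[[S]]]]]]   [S ::= [ S ]]
[[[[[[S]]]]]] => [[[[[[[]]]]]]]   [S ::= [ ]]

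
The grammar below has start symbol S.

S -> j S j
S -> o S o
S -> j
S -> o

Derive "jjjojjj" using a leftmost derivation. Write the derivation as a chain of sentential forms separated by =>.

S => jSj => jjSjj => jjjSjjj => jjjojjj

S => jSj   [S -> j S j]
jSj => jjSjj   [S -> j S j]
jjSjj => jjjSjjj   [S -> j S j]
jjjSjjj => jjjojjj   [S -> o]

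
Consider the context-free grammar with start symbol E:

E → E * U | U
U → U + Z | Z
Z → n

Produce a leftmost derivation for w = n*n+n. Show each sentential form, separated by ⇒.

E⇒E*U⇒U*U⇒Z*U⇒n*U⇒n*U+Z⇒n*Z+Z⇒n*n+Z⇒n*n+n

E ⇒ E*U   [E → E * U]
E*U ⇒ U*U   [E → U]
U*U ⇒ Z*U   [U → Z]
Z*U ⇒ n*U   [Z → n]
n*U ⇒ n*U+Z   [U → U + Z]
n*U+Z ⇒ n*Z+Z   [U → Z]
n*Z+Z ⇒ n*n+Z   [Z → n]
n*n+Z ⇒ n*n+n   [Z → n]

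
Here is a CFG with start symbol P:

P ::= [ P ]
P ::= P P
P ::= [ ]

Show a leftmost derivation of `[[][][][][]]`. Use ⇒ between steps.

P ⇒ [P] ⇒ [PP] ⇒ [PPP] ⇒ [PPPP] ⇒ [PPPPP] ⇒ [[]PPPP] ⇒ [[][]PPP] ⇒ [[][][]PP] ⇒ [[][][][]P] ⇒ [[][][][][]]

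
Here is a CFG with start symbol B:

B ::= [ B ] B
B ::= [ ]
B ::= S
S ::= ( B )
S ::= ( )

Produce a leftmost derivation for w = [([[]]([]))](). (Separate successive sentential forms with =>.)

B => [B]B   [B ::= [ B ] B]
[B]B => [S]B   [B ::= S]
[S]B => [(B)]B   [S ::= ( B )]
[(B)]B => [([B]B)]B   [B ::= [ B ] B]
[([B]B)]B => [([[]]B)]B   [B ::= [ ]]
[([[]]B)]B => [([[]]S)]B   [B ::= S]
[([[]]S)]B => [([[]](B))]B   [S ::= ( B )]
[([[]](B))]B => [([[]]([]))]B   [B ::= [ ]]
[([[]]([]))]B => [([[]]([]))]S   [B ::= S]
[([[]]([]))]S => [([[]]([]))]()   [S ::= ( )]

B => [B]B => [S]B => [(B)]B => [([B]B)]B => [([[]]B)]B => [([[]]S)]B => [([[]](B))]B => [([[]]([]))]B => [([[]]([]))]S => [([[]]([]))]()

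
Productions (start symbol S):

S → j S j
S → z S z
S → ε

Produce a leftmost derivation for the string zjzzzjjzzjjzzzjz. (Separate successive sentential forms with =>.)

S => zSz => zjSjz => zjzSzjz => zjzzSzzjz => zjzzzSzzzjz => zjzzzjSjzzzjz => zjzzzjjSjjzzzjz => zjzzzjjzSzjjzzzjz => zjzzzjjzzjjzzzjz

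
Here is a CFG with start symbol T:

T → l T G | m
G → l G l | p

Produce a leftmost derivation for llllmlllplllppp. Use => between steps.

T => lTG => llTGG => lllTGGG => llllTGGGG => llllmGGGG => llllmlGlGGG => llllmllGllGGG => llllmlllGlllGGG => llllmlllplllGGG => llllmlllplllpGG => llllmlllplllppG => llllmlllplllppp

T => lTG   [T → l T G]
lTG => llTGG   [T → l T G]
llTGG => lllTGGG   [T → l T G]
lllTGGG => llllTGGGG   [T → l T G]
llllTGGGG => llllmGGGG   [T → m]
llllmGGGG => llllmlGlGGG   [G → l G l]
llllmlGlGGG => llllmllGllGGG   [G → l G l]
llllmllGllGGG => llllmlllGlllGGG   [G → l G l]
llllmlllGlllGGG => llllmlllplllGGG   [G → p]
llllmlllplllGGG => llllmlllplllpGG   [G → p]
llllmlllplllpGG => llllmlllplllppG   [G → p]
llllmlllplllppG => llllmlllplllppp   [G → p]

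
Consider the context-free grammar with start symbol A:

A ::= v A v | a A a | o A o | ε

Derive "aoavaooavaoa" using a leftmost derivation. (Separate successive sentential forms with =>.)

A=>aAa=>aoAoa=>aoaAaoa=>aoavAvaoa=>aoavaAavaoa=>aoavaoAoavaoa=>aoavaooavaoa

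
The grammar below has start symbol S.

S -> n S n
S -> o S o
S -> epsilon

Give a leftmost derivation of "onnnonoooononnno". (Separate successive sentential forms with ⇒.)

S ⇒ oSo ⇒ onSno ⇒ onnSnno ⇒ onnnSnnno ⇒ onnnoSonnno ⇒ onnnonSnonnno ⇒ onnnonoSononnno ⇒ onnnonooSoononnno ⇒ onnnonoooononnno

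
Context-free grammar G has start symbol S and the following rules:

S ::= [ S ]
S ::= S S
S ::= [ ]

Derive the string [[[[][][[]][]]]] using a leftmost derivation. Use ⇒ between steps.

S ⇒ [S]   [S ::= [ S ]]
[S] ⇒ [[S]]   [S ::= [ S ]]
[[S]] ⇒ [[[S]]]   [S ::= [ S ]]
[[[S]]] ⇒ [[[SS]]]   [S ::= S S]
[[[SS]]] ⇒ [[[SSS]]]   [S ::= S S]
[[[SSS]]] ⇒ [[[[]SS]]]   [S ::= [ ]]
[[[[]SS]]] ⇒ [[[[][]S]]]   [S ::= [ ]]
[[[[][]S]]] ⇒ [[[[][]SS]]]   [S ::= S S]
[[[[][]SS]]] ⇒ [[[[][][S]S]]]   [S ::= [ S ]]
[[[[][][S]S]]] ⇒ [[[[][][[]]S]]]   [S ::= [ ]]
[[[[][][[]]S]]] ⇒ [[[[][][[]][]]]]   [S ::= [ ]]

S ⇒ [S] ⇒ [[S]] ⇒ [[[S]]] ⇒ [[[SS]]] ⇒ [[[SSS]]] ⇒ [[[[]SS]]] ⇒ [[[[][]S]]] ⇒ [[[[][]SS]]] ⇒ [[[[][][S]S]]] ⇒ [[[[][][[]]S]]] ⇒ [[[[][][[]][]]]]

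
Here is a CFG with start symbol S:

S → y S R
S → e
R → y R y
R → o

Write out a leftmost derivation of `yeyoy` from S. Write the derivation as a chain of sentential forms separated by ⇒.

S⇒ySR⇒yeR⇒yeyRy⇒yeyoy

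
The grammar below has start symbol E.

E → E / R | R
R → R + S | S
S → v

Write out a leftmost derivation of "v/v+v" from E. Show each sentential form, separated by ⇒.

E ⇒ E/R   [E → E / R]
E/R ⇒ R/R   [E → R]
R/R ⇒ S/R   [R → S]
S/R ⇒ v/R   [S → v]
v/R ⇒ v/R+S   [R → R + S]
v/R+S ⇒ v/S+S   [R → S]
v/S+S ⇒ v/v+S   [S → v]
v/v+S ⇒ v/v+v   [S → v]

E⇒E/R⇒R/R⇒S/R⇒v/R⇒v/R+S⇒v/S+S⇒v/v+S⇒v/v+v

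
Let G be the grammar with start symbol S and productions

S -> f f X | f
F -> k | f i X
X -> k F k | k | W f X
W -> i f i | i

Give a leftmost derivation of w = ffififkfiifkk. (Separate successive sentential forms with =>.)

S=>ffX=>ffWfX=>ffififX=>ffififkFk=>ffififkfiXk=>ffififkfiWfXk=>ffififkfiifXk=>ffififkfiifkk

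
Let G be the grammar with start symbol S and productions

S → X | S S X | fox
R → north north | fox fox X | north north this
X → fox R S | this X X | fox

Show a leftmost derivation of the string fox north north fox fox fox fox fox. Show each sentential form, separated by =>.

S => S S X => X S X => fox R S S X => fox north north S S X => fox north north fox S X => fox north north fox S S X X => fox north north fox fox S X X => fox north north fox fox fox X X => fox north north fox fox fox fox X => fox north north fox fox fox fox fox

S => S S X   [S → S S X]
S S X => X S X   [S → X]
X S X => fox R S S X   [X → fox R S]
fox R S S X => fox north north S S X   [R → north north]
fox north north S S X => fox north north fox S X   [S → fox]
fox north north fox S X => fox north north fox S S X X   [S → S S X]
fox north north fox S S X X => fox north north fox fox S X X   [S → fox]
fox north north fox fox S X X => fox north north fox fox fox X X   [S → fox]
fox north north fox fox fox X X => fox north north fox fox fox fox X   [X → fox]
fox north north fox fox fox fox X => fox north north fox fox fox fox fox   [X → fox]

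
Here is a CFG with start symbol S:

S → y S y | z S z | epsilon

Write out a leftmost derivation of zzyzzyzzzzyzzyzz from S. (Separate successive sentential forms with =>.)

S=>zSz=>zzSzz=>zzySyzz=>zzyzSzyzz=>zzyzzSzzyzz=>zzyzzySyzzyzz=>zzyzzyzSzyzzyzz=>zzyzzyzzSzzyzzyzz=>zzyzzyzzzzyzzyzz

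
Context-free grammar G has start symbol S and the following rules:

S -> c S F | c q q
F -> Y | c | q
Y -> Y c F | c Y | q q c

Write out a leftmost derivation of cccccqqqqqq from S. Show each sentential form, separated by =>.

S=>cSF=>ccSFF=>cccSFFF=>ccccSFFFF=>cccccqqFFFF=>cccccqqqFFF=>cccccqqqqFF=>cccccqqqqqF=>cccccqqqqqq

S => cSF   [S -> c S F]
cSF => ccSFF   [S -> c S F]
ccSFF => cccSFFF   [S -> c S F]
cccSFFF => ccccSFFFF   [S -> c S F]
ccccSFFFF => cccccqqFFFF   [S -> c q q]
cccccqqFFFF => cccccqqqFFF   [F -> q]
cccccqqqFFF => cccccqqqqFF   [F -> q]
cccccqqqqFF => cccccqqqqqF   [F -> q]
cccccqqqqqF => cccccqqqqqq   [F -> q]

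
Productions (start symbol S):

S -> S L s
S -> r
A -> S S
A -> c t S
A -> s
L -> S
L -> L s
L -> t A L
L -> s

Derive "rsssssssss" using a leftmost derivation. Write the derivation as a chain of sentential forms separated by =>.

S=>SLs=>SLsLs=>SLsLsLs=>SLsLsLsLs=>rLsLsLsLs=>rLssLsLsLs=>rsssLsLsLs=>rsssssLsLs=>rsssssssLs=>rsssssssss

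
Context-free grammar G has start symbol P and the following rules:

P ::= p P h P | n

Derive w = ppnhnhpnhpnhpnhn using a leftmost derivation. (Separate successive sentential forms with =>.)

P => pPhP => ppPhPhP => ppnhPhP => ppnhnhP => ppnhnhpPhP => ppnhnhpnhP => ppnhnhpnhpPhP => ppnhnhpnhpnhP => ppnhnhpnhpnhpPhP => ppnhnhpnhpnhpnhP => ppnhnhpnhpnhpnhn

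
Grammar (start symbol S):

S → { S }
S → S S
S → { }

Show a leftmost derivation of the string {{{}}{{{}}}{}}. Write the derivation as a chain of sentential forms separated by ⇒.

S ⇒ {S} ⇒ {SS} ⇒ {SSS} ⇒ {{S}SS} ⇒ {{{}}SS} ⇒ {{{}}{S}S} ⇒ {{{}}{{S}}S} ⇒ {{{}}{{{}}}S} ⇒ {{{}}{{{}}}{}}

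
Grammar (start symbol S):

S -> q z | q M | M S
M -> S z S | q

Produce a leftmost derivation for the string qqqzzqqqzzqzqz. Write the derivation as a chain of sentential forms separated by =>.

S=>MS=>qS=>qMS=>qSzSS=>qMSzSS=>qqSzSS=>qqqzzSS=>qqqzzqMS=>qqqzzqSzSS=>qqqzzqMSzSS=>qqqzzqqSzSS=>qqqzzqqqzzSS=>qqqzzqqqzzqzS=>qqqzzqqqzzqzqz

S => MS   [S -> M S]
MS => qS   [M -> q]
qS => qMS   [S -> M S]
qMS => qSzSS   [M -> S z S]
qSzSS => qMSzSS   [S -> M S]
qMSzSS => qqSzSS   [M -> q]
qqSzSS => qqqzzSS   [S -> q z]
qqqzzSS => qqqzzqMS   [S -> q M]
qqqzzqMS => qqqzzqSzSS   [M -> S z S]
qqqzzqSzSS => qqqzzqMSzSS   [S -> M S]
qqqzzqMSzSS => qqqzzqqSzSS   [M -> q]
qqqzzqqSzSS => qqqzzqqqzzSS   [S -> q z]
qqqzzqqqzzSS => qqqzzqqqzzqzS   [S -> q z]
qqqzzqqqzzqzS => qqqzzqqqzzqzqz   [S -> q z]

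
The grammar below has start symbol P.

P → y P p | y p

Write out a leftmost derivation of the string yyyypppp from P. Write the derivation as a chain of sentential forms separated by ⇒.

P ⇒ yPp   [P → y P p]
yPp ⇒ yyPpp   [P → y P p]
yyPpp ⇒ yyyPppp   [P → y P p]
yyyPppp ⇒ yyyypppp   [P → y p]

P⇒yPp⇒yyPpp⇒yyyPppp⇒yyyypppp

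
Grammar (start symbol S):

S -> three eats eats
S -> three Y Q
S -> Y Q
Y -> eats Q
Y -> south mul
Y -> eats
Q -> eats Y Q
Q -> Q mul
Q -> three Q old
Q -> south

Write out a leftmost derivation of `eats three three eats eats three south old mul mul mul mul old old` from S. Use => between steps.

S => Y Q => eats Q => eats three Q old => eats three three Q old old => eats three three Q mul old old => eats three three Q mul mul old old => eats three three Q mul mul mul old old => eats three three Q mul mul mul mul old old => eats three three eats Y Q mul mul mul mul old old => eats three three eats eats Q mul mul mul mul old old => eats three three eats eats three Q old mul mul mul mul old old => eats three three eats eats three south old mul mul mul mul old old

S => Y Q   [S -> Y Q]
Y Q => eats Q   [Y -> eats]
eats Q => eats three Q old   [Q -> three Q old]
eats three Q old => eats three three Q old old   [Q -> three Q old]
eats three three Q old old => eats three three Q mul old old   [Q -> Q mul]
eats three three Q mul old old => eats three three Q mul mul old old   [Q -> Q mul]
eats three three Q mul mul old old => eats three three Q mul mul mul old old   [Q -> Q mul]
eats three three Q mul mul mul old old => eats three three Q mul mul mul mul old old   [Q -> Q mul]
eats three three Q mul mul mul mul old old => eats three three eats Y Q mul mul mul mul old old   [Q -> eats Y Q]
eats three three eats Y Q mul mul mul mul old old => eats three three eats eats Q mul mul mul mul old old   [Y -> eats]
eats three three eats eats Q mul mul mul mul old old => eats three three eats eats three Q old mul mul mul mul old old   [Q -> three Q old]
eats three three eats eats three Q old mul mul mul mul old old => eats three three eats eats three south old mul mul mul mul old old   [Q -> south]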